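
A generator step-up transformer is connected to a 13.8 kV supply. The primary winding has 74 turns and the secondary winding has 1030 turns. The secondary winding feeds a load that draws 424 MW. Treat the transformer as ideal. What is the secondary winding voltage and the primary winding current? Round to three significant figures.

V_s ≈ 192000 V, I_p ≈ 30700 A

V_s = V_p × N_s/N_p = 13800 × 1030/74 = 192080 V.
I_s = P/V_s = 4.24×10^8/192080 = 2207.4 A.
I_p = I_s × N_s/N_p = 2207.4 × 1030/74 = 30700 A.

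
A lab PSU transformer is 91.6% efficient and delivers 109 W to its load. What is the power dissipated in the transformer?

P_in = P_out/η = 109/0.916 = 118.996 W.
P_loss = P_in − P_out = 118.996 − 109 = 10.0 W.

P_loss ≈ 10.0 W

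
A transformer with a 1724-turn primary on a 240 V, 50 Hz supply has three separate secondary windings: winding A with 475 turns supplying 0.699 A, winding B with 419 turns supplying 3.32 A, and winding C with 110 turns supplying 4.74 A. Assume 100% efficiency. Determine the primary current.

I_p ≈ 1.30 A

V_A = 240 × 475/1724 = 66.125 V; V_B = 240 × 419/1724 = 58.329 V; V_C = 240 × 110/1724 = 15.313 V.
P_out = V_A I_A + V_B I_B + V_C I_C = 66.125×0.699 + 58.329×3.32 + 15.313×4.74 = 46.222 + 193.65 + 72.585 = 312.46 W.
Ideal ⇒ P_in = P_out, so I_p = P_out/V_p = 312.46/240 = 1.30 A.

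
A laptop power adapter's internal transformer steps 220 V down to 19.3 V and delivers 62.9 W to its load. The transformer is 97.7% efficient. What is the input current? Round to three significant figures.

I_in ≈ 0.293 A

P_in = P_out/η = 62.9/0.977 = 64.381 W.
I_in = P_in/V_in = 64.381/220 = 0.293 A.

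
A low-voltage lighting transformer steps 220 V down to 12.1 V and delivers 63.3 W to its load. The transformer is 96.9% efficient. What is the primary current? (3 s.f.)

P_in = P_out/η = 63.3/0.969 = 65.325 W.
I_p = P_in/V_p = 65.325/220 = 0.297 A.

I_p ≈ 0.297 A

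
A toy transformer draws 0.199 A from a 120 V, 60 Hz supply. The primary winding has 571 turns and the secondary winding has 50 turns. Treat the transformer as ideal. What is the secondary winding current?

I_s/I_p = N_p/N_s, so I_s = 0.199 × 571/50 = 2.27 A.

I_s ≈ 2.27 A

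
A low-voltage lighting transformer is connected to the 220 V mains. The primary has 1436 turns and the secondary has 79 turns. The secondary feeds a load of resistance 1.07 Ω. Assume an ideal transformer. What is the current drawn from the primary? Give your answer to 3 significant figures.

I_p ≈ 0.622 A

V_s = V_p × N_s/N_p = 220 × 79/1436 = 12.103 V.
I_s = V_s/R = 12.103/1.07 = 11.311 A.
For an ideal transformer I_p N_p = I_s N_s, so I_p = 11.311 × 79/1436 = 0.622 A.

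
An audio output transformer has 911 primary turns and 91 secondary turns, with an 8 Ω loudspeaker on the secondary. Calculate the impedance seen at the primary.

Z_p = (N_p/N_s)² × Z_s = (911/91)² × 8 = 802 Ω.

Z_p ≈ 802 Ω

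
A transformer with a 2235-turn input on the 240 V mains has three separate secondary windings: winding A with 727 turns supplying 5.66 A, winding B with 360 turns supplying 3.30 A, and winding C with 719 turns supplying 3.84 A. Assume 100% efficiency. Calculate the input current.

I_in ≈ 3.61 A

V_A = 240 × 727/2235 = 78.067 V; V_B = 240 × 360/2235 = 38.658 V; V_C = 240 × 719/2235 = 77.208 V.
P_out = V_A I_A + V_B I_B + V_C I_C = 78.067×5.66 + 38.658×3.30 + 77.208×3.84 = 441.86 + 127.57 + 296.48 = 865.91 W.
Ideal ⇒ P_in = P_out, so I_in = P_out/V_in = 865.91/240 = 3.61 A.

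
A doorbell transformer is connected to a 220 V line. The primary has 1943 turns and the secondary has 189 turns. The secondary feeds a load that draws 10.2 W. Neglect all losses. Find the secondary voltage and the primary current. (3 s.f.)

V_s = V_p × N_s/N_p = 220 × 189/1943 = 21.400 V.
I_s = P/V_s = 10.2/21.400 = 0.47664 A.
I_p = I_s × N_s/N_p = 0.47664 × 189/1943 = 0.0464 A.

V_s ≈ 21.4 V, I_p ≈ 0.0464 A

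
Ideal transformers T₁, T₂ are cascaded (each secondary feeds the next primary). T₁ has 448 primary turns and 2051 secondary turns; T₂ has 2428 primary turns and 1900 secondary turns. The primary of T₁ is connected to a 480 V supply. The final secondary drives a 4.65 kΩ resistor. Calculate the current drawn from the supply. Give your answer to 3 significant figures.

I_supply ≈ 1.32 A

Secondary of T₁: V = 480.00 × 2051/448 = 2197.5 V.
Secondary of T₂: V = 2197.5 × 1900/2428 = 1719.6 V.
I_load = 1719.6/4650 = 0.36981 A, so P_out = 1719.6 × 0.36981 = 635.94 W.
All ideal ⇒ P_in = P_out, so I_supply = 635.94/480 = 1.32 A.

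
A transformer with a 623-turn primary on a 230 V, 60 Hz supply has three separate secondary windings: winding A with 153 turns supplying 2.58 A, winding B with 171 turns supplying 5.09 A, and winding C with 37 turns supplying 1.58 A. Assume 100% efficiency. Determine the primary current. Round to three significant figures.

I_p ≈ 2.12 A

V_A = 230 × 153/623 = 56.485 V; V_B = 230 × 171/623 = 63.130 V; V_C = 230 × 37/623 = 13.660 V.
P_out = V_A I_A + V_B I_B + V_C I_C = 56.485×2.58 + 63.130×5.09 + 13.660×1.58 = 145.73 + 321.33 + 21.582 = 488.64 W.
Ideal ⇒ P_in = P_out, so I_p = P_out/V_p = 488.64/230 = 2.12 A.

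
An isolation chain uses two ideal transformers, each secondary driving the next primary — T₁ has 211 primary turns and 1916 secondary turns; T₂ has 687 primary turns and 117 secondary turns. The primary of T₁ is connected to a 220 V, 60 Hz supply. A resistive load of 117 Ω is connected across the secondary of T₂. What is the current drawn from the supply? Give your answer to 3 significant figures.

After T₁: V = 220.00 × 1916/211 = 1997.7 V.
After T₂: V = 1997.7 × 117/687 = 340.22 V.
I_load = 340.22/117 = 2.9079 A, so P_out = 340.22 × 2.9079 = 989.34 W.
All ideal ⇒ P_in = P_out, so I_supply = 989.34/220 = 4.50 A.

I_supply ≈ 4.50 A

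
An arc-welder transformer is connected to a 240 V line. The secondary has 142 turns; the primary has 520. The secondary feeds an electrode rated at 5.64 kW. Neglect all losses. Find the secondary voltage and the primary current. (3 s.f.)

V_s ≈ 65.5 V, I_p ≈ 23.5 A

V_s = V_p × N_s/N_p = 240 × 142/520 = 65.538 V.
I_s = P/V_s = 5640/65.538 = 86.056 A.
I_p = I_s × N_s/N_p = 86.056 × 142/520 = 23.5 A.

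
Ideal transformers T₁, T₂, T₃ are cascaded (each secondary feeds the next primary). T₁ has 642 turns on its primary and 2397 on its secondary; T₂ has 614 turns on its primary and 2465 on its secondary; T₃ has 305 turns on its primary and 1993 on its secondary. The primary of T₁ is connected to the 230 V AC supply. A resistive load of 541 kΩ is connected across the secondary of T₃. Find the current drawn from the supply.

I_supply ≈ 4.08 A

After T₁: V = 230.00 × 2397/642 = 858.74 V.
After T₂: V = 858.74 × 2465/614 = 3447.5 V.
After T₃: V = 3447.5 × 1993/305 = 22528 V.
I_load = 22528/541000 = 0.041641 A, so P_out = 22528 × 0.041641 = 938.07 W.
All ideal ⇒ P_in = P_out, so I_supply = 938.07/230 = 4.08 A.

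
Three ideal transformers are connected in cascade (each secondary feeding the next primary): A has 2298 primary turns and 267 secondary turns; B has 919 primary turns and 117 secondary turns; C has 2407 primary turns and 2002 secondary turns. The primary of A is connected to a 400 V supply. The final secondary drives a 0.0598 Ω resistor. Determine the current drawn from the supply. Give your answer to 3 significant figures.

I_supply ≈ 1.01 A

Secondary of A: V = 400.00 × 267/2298 = 46.475 V.
Secondary of B: V = 46.475 × 117/919 = 5.9169 V.
Secondary of C: V = 5.9169 × 2002/2407 = 4.9213 V.
I_load = 4.9213/0.0598 = 82.296 A, so P_out = 4.9213 × 82.296 = 405.00 W.
All ideal ⇒ P_in = P_out, so I_supply = 405.00/400 = 1.01 A.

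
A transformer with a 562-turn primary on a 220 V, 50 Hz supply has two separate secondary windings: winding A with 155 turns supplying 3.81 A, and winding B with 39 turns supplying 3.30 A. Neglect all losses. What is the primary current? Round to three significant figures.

I_p ≈ 1.28 A

V_A = 220 × 155/562 = 60.676 V; V_B = 220 × 39/562 = 15.267 V.
P_out = V_A I_A + V_B I_B = 60.676×3.81 + 15.267×3.30 = 231.18 + 50.381 = 281.56 W.
Ideal ⇒ P_in = P_out, so I_p = P_out/V_p = 281.56/220 = 1.28 A.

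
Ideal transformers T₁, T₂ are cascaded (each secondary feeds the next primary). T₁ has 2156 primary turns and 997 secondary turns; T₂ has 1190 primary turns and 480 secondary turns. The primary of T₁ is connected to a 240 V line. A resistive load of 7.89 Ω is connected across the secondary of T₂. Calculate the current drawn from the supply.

After T₁: V = 240.00 × 997/2156 = 110.98 V.
After T₂: V = 110.98 × 480/1190 = 44.766 V.
I_load = 44.766/7.89 = 5.6738 A, so P_out = 44.766 × 5.6738 = 254.00 W.
All ideal ⇒ P_in = P_out, so I_supply = 254.00/240 = 1.06 A.

I_supply ≈ 1.06 A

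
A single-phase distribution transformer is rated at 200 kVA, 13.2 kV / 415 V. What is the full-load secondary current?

I_s = S/V_s = 200000/415 = 482 A.

I_s ≈ 482 A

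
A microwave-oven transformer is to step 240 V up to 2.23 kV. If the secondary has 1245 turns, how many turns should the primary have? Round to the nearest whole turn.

N_p/N_s = V_p/V_s, so N_p = 1245 × 240/2230 = 134.0 ≈ 134 turns.

N_p = 134 turns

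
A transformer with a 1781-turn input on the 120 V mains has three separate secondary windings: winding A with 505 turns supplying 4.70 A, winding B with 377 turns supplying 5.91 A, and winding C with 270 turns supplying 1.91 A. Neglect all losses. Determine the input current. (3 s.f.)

V_A = 120 × 505/1781 = 34.026 V; V_B = 120 × 377/1781 = 25.401 V; V_C = 120 × 270/1781 = 18.192 V.
P_out = V_A I_A + V_B I_B + V_C I_C = 34.026×4.70 + 25.401×5.91 + 18.192×1.91 = 159.92 + 150.12 + 34.747 = 344.79 W.
Ideal ⇒ P_in = P_out, so I_in = P_out/V_in = 344.79/120 = 2.87 A.

I_in ≈ 2.87 A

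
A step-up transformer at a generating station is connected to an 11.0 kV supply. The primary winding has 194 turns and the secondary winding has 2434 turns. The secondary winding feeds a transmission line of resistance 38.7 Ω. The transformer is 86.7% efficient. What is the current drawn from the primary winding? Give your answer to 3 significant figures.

V_s = 11000 × 2434/194 = 138010 V.
I_s = V_s/R = 138010/38.7 = 3566.2 A.
P_out = V_s I_s = 138010 × 3566.2 = 4.9217×10^8 W.
P_in = P_out/η = 4.9217×10^8/0.867 = 5.6767×10^8 W.
I_p = P_in/V_p = 5.6767×10^8/11000 = 51600 A.

I_p ≈ 51600 A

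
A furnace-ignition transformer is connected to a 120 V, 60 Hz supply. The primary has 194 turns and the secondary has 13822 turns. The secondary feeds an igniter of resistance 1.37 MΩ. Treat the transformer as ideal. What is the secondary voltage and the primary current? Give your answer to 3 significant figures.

V_s = V_p × N_s/N_p = 120 × 13822/194 = 8549.7 V.
I_s = V_s/R = 8549.7/(1.37×10^6) = 0.0062407 A.
I_p = I_s × N_s/N_p = 0.0062407 × 13822/194 = 0.445 A.

V_s ≈ 8550 V, I_p ≈ 0.445 A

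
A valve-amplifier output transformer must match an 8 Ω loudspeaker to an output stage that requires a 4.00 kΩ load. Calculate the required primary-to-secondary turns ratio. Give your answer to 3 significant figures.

Z_p/Z_s = (N_p/N_s)², so N_p/N_s = √(4000/8) = √500 = 22.4.

N_p/N_s ≈ 22.4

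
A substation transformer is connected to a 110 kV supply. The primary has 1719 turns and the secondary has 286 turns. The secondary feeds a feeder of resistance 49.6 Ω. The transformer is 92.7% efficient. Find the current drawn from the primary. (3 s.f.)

V_s = 110000 × 286/1719 = 18301 V.
I_s = V_s/R = 18301/49.6 = 368.98 A.
P_out = V_s I_s = 18301 × 368.98 = 6.7528×10^6 W.
P_in = P_out/η = 6.7528×10^6/0.927 = 7.2846×10^6 W.
I_p = P_in/V_p = 7.2846×10^6/110000 = 66.2 A.

I_p ≈ 66.2 A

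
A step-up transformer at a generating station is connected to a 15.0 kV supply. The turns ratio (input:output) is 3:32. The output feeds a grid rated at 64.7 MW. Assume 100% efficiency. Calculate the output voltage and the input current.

V_out ≈ 160000 V, I_in ≈ 4310 A

V_out = V_in × N_out/N_in = 15000 × 32/3 = 160000 V.
I_out = P/V_out = 6.47×10^7/160000 = 404.38 A.
I_in = I_out × N_out/N_in = 404.38 × 32/3 = 4310 A.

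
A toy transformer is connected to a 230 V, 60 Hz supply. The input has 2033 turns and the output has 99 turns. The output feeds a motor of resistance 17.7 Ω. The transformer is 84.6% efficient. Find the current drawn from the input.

V_out = 230 × 99/2033 = 11.200 V.
I_out = V_out/R = 11.200/17.7 = 0.63278 A.
P_out = V_out I_out = 11.200 × 0.63278 = 7.0873 W.
P_in = P_out/η = 7.0873/0.846 = 8.3774 W.
I_in = P_in/V_in = 8.3774/230 = 0.0364 A.

I_in ≈ 0.0364 A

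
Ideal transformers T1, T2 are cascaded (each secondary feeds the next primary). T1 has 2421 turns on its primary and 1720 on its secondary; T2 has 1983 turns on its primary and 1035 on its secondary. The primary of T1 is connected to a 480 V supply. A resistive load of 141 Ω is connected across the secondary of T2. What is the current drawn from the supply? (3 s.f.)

Secondary of T1: V = 480.00 × 1720/2421 = 341.02 V.
Secondary of T2: V = 341.02 × 1035/1983 = 177.99 V.
I_load = 177.99/141 = 1.2623 A, so P_out = 177.99 × 1.2623 = 224.68 W.
All ideal ⇒ P_in = P_out, so I_supply = 224.68/480 = 0.468 A.

I_supply ≈ 0.468 A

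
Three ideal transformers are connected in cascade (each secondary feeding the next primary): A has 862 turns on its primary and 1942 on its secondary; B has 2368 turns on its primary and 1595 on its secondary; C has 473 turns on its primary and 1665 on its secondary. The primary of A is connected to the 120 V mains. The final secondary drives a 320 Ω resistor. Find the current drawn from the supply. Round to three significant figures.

After A: V = 120.00 × 1942/862 = 270.35 V.
After B: V = 270.35 × 1595/2368 = 182.10 V.
After C: V = 182.10 × 1665/473 = 641.00 V.
I_load = 641.00/320 = 2.0031 A, so P_out = 641.00 × 2.0031 = 1284.0 W.
All ideal ⇒ P_in = P_out, so I_supply = 1284.0/120 = 10.7 A.

I_supply ≈ 10.7 A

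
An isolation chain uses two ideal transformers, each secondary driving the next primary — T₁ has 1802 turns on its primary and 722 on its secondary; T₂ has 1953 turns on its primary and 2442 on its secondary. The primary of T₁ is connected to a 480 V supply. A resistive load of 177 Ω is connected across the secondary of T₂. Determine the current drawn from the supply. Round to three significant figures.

After T₁: V = 480.00 × 722/1802 = 192.32 V.
After T₂: V = 192.32 × 2442/1953 = 240.47 V.
I_load = 240.47/177 = 1.3586 A, so P_out = 240.47 × 1.3586 = 326.71 W.
All ideal ⇒ P_in = P_out, so I_supply = 326.71/480 = 0.681 A.

I_supply ≈ 0.681 A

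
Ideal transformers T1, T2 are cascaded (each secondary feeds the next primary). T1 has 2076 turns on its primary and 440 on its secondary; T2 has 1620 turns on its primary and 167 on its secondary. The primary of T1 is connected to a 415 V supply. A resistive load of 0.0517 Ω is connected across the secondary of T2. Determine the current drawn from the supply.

After T1: V = 415.00 × 440/2076 = 87.958 V.
After T2: V = 87.958 × 167/1620 = 9.0672 V.
I_load = 9.0672/0.0517 = 175.38 A, so P_out = 9.0672 × 175.38 = 1590.2 W.
All ideal ⇒ P_in = P_out, so I_supply = 1590.2/415 = 3.83 A.

I_supply ≈ 3.83 A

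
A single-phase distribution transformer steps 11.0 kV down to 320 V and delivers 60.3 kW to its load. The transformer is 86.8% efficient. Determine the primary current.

P_in = P_out/η = 60300/0.868 = 69470 W.
I_p = P_in/V_p = 69470/11000 = 6.32 A.

I_p ≈ 6.32 A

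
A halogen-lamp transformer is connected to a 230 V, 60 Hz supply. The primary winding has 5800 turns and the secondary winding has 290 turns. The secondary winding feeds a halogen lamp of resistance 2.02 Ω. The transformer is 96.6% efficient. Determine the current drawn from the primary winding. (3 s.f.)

I_p ≈ 0.295 A

V_s = 230 × 290/5800 = 11.500 V.
I_s = V_s/R = 11.500/2.02 = 5.6931 A.
P_out = V_s I_s = 11.500 × 5.6931 = 65.470 W.
P_in = P_out/η = 65.470/0.966 = 67.775 W.
I_p = P_in/V_p = 67.775/230 = 0.295 A.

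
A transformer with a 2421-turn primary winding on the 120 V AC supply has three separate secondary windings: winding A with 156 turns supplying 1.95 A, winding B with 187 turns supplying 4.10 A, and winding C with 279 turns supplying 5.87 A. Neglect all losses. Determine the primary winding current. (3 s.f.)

I_p ≈ 1.12 A

V_A = 120 × 156/2421 = 7.7323 V; V_B = 120 × 187/2421 = 9.2689 V; V_C = 120 × 279/2421 = 13.829 V.
P_out = V_A I_A + V_B I_B + V_C I_C = 7.7323×1.95 + 9.2689×4.10 + 13.829×5.87 = 15.078 + 38.002 + 81.176 = 134.26 W.
Ideal ⇒ P_in = P_out, so I_p = P_out/V_p = 134.26/120 = 1.12 A.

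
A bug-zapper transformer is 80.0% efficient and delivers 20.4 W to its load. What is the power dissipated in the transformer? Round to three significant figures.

P_loss ≈ 5.10 W

P_in = P_out/η = 20.4/0.800 = 25.5000 W.
P_loss = P_in − P_out = 25.5000 − 20.4 = 5.10 W.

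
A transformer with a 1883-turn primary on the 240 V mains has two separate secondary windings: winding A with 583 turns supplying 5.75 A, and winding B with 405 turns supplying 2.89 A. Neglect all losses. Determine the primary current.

I_p ≈ 2.40 A

V_A = 240 × 583/1883 = 74.307 V; V_B = 240 × 405/1883 = 51.620 V.
P_out = V_A I_A + V_B I_B = 74.307×5.75 + 51.620×2.89 = 427.27 + 149.18 = 576.45 W.
Ideal ⇒ P_in = P_out, so I_p = P_out/V_p = 576.45/240 = 2.40 A.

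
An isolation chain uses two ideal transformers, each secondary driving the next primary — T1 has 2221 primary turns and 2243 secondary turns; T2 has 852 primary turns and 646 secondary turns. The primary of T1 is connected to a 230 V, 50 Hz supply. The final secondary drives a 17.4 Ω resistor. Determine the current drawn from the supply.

I_supply ≈ 7.75 A

Secondary of T1: V = 230.00 × 2243/2221 = 232.28 V.
Secondary of T2: V = 232.28 × 646/852 = 176.12 V.
I_load = 176.12/17.4 = 10.122 A, so P_out = 176.12 × 10.122 = 1782.6 W.
All ideal ⇒ P_in = P_out, so I_supply = 1782.6/230 = 7.75 A.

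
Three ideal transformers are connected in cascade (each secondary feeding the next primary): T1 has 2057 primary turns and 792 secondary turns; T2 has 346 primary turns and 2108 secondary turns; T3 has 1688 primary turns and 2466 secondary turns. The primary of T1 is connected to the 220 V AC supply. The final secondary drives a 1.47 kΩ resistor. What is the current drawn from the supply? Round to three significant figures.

Secondary of T1: V = 220.00 × 792/2057 = 84.706 V.
Secondary of T2: V = 84.706 × 2108/346 = 516.07 V.
Secondary of T3: V = 516.07 × 2466/1688 = 753.93 V.
I_load = 753.93/1470 = 0.51287 A, so P_out = 753.93 × 0.51287 = 386.67 W.
All ideal ⇒ P_in = P_out, so I_supply = 386.67/220 = 1.76 A.

I_supply ≈ 1.76 A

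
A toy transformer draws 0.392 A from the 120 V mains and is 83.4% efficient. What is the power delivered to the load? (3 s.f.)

P_in = V_p I_p = 120 × 0.392 = 47.040 W.
P_out = η P_in = 0.834 × 47.040 = 39.2 W.

P_out ≈ 39.2 W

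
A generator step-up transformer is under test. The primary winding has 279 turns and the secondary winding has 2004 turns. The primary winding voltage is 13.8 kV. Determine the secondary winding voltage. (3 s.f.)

V_s ≈ 99100 V

V_s/V_p = N_s/N_p, so V_s = 13800 × 2004/279 = 99100 V.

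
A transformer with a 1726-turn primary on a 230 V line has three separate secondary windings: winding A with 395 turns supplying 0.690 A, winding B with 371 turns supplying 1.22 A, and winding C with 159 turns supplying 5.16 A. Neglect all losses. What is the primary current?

V_A = 230 × 395/1726 = 52.636 V; V_B = 230 × 371/1726 = 49.438 V; V_C = 230 × 159/1726 = 21.188 V.
P_out = V_A I_A + V_B I_B + V_C I_C = 52.636×0.690 + 49.438×1.22 + 21.188×5.16 = 36.319 + 60.314 + 109.33 = 205.96 W.
Ideal ⇒ P_in = P_out, so I_p = P_out/V_p = 205.96/230 = 0.895 A.

I_p ≈ 0.895 A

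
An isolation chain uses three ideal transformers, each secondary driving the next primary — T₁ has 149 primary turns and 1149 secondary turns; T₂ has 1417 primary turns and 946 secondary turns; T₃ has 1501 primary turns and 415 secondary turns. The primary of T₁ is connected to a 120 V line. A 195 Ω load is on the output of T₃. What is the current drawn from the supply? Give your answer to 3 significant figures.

I_supply ≈ 1.25 A

Secondary of T₁: V = 120.00 × 1149/149 = 925.37 V.
Secondary of T₂: V = 925.37 × 946/1417 = 617.78 V.
Secondary of T₃: V = 617.78 × 415/1501 = 170.81 V.
I_load = 170.81/195 = 0.87593 A, so P_out = 170.81 × 0.87593 = 149.61 W.
All ideal ⇒ P_in = P_out, so I_supply = 149.61/120 = 1.25 A.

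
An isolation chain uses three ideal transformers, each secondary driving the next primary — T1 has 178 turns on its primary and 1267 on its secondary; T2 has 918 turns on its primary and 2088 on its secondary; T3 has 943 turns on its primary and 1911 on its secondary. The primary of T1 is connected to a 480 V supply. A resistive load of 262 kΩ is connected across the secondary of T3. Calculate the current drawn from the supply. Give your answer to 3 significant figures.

After T1: V = 480.00 × 1267/178 = 3416.6 V.
After T2: V = 3416.6 × 2088/918 = 7771.2 V.
After T3: V = 7771.2 × 1911/943 = 15748 V.
I_load = 15748/262000 = 0.060108 A, so P_out = 15748 × 0.060108 = 946.60 W.
All ideal ⇒ P_in = P_out, so I_supply = 946.60/480 = 1.97 A.

I_supply ≈ 1.97 A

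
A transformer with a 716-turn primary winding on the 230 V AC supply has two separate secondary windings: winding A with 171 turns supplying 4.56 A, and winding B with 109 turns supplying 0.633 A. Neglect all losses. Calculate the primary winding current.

I_p ≈ 1.19 A

V_A = 230 × 171/716 = 54.930 V; V_B = 230 × 109/716 = 35.014 V.
P_out = V_A I_A + V_B I_B = 54.930×4.56 + 35.014×0.633 = 250.48 + 22.164 = 272.65 W.
Ideal ⇒ P_in = P_out, so I_p = P_out/V_p = 272.65/230 = 1.19 A.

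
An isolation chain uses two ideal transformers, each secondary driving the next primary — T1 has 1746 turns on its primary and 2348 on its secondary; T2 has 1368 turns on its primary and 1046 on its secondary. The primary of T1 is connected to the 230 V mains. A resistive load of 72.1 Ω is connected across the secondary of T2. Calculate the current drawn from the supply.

I_supply ≈ 3.37 A

Secondary of T1: V = 230.00 × 2348/1746 = 309.30 V.
Secondary of T2: V = 309.30 × 1046/1368 = 236.50 V.
I_load = 236.50/72.1 = 3.2801 A, so P_out = 236.50 × 3.2801 = 775.75 W.
All ideal ⇒ P_in = P_out, so I_supply = 775.75/230 = 3.37 A.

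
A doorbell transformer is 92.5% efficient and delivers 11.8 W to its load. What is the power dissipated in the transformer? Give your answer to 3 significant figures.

P_loss ≈ 0.957 W

P_in = P_out/η = 11.8/0.925 = 12.7568 W.
P_loss = P_in − P_out = 12.7568 − 11.8 = 0.957 W.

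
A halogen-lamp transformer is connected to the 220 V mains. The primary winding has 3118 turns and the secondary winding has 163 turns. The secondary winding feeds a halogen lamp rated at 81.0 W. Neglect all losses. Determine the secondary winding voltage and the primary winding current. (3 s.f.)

V_s = V_p × N_s/N_p = 220 × 163/3118 = 11.501 V.
I_s = P/V_s = 81.0/11.501 = 7.0429 A.
I_p = I_s × N_s/N_p = 7.0429 × 163/3118 = 0.368 A.

V_s ≈ 11.5 V, I_p ≈ 0.368 A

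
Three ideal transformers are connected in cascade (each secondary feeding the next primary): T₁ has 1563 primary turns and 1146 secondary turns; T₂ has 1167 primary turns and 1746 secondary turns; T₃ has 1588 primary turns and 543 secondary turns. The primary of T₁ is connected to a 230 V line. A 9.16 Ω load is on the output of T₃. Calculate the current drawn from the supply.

Secondary of T₁: V = 230.00 × 1146/1563 = 168.64 V.
Secondary of T₂: V = 168.64 × 1746/1167 = 252.31 V.
Secondary of T₃: V = 252.31 × 543/1588 = 86.273 V.
I_load = 86.273/9.16 = 9.4185 A, so P_out = 86.273 × 9.4185 = 812.56 W.
All ideal ⇒ P_in = P_out, so I_supply = 812.56/230 = 3.53 A.

I_supply ≈ 3.53 A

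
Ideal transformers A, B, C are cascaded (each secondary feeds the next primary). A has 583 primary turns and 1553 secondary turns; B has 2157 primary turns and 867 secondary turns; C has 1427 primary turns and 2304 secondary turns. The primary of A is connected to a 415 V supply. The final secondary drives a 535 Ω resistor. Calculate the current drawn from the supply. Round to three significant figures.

Secondary of A: V = 415.00 × 1553/583 = 1105.5 V.
Secondary of B: V = 1105.5 × 867/2157 = 444.34 V.
Secondary of C: V = 444.34 × 2304/1427 = 717.43 V.
I_load = 717.43/535 = 1.3410 A, so P_out = 717.43 × 1.3410 = 962.06 W.
All ideal ⇒ P_in = P_out, so I_supply = 962.06/415 = 2.32 A.

I_supply ≈ 2.32 A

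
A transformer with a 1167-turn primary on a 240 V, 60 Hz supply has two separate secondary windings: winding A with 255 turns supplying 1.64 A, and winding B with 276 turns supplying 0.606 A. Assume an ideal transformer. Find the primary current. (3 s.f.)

I_p ≈ 0.502 A

V_A = 240 × 255/1167 = 52.442 V; V_B = 240 × 276/1167 = 56.761 V.
P_out = V_A I_A + V_B I_B = 52.442×1.64 + 56.761×0.606 = 86.005 + 34.397 = 120.40 W.
Ideal ⇒ P_in = P_out, so I_p = P_out/V_p = 120.40/240 = 0.502 A.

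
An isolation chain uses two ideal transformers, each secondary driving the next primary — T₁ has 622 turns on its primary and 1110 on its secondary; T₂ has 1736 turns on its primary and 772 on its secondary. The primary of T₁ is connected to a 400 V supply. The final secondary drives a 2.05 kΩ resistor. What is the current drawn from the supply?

Secondary of T₁: V = 400.00 × 1110/622 = 713.83 V.
Secondary of T₂: V = 713.83 × 772/1736 = 317.44 V.
I_load = 317.44/2050 = 0.15485 A, so P_out = 317.44 × 0.15485 = 49.155 W.
All ideal ⇒ P_in = P_out, so I_supply = 49.155/400 = 0.123 A.

I_supply ≈ 0.123 A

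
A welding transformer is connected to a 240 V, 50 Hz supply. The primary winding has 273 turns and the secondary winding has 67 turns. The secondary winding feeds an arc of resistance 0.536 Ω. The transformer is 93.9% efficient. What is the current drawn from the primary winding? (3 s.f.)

I_p ≈ 28.7 A

V_s = 240 × 67/273 = 58.901 V.
I_s = V_s/R = 58.901/0.536 = 109.89 A.
P_out = V_s I_s = 58.901 × 109.89 = 6472.6 W.
P_in = P_out/η = 6472.6/0.939 = 6893.1 W.
I_p = P_in/V_p = 6893.1/240 = 28.7 A.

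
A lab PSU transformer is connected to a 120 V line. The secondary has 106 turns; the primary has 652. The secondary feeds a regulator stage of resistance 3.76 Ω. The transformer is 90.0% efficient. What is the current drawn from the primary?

V_s = 120 × 106/652 = 19.509 V.
I_s = V_s/R = 19.509/3.76 = 5.1886 A.
P_out = V_s I_s = 19.509 × 5.1886 = 101.23 W.
P_in = P_out/η = 101.23/0.900 = 112.47 W.
I_p = P_in/V_p = 112.47/120 = 0.937 A.

I_p ≈ 0.937 A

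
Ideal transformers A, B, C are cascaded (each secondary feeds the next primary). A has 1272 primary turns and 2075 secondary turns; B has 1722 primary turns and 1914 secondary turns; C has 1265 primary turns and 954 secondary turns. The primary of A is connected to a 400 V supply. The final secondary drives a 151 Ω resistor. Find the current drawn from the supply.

I_supply ≈ 4.95 A

After A: V = 400.00 × 2075/1272 = 652.52 V.
After B: V = 652.52 × 1914/1722 = 725.27 V.
After C: V = 725.27 × 954/1265 = 546.96 V.
I_load = 546.96/151 = 3.6223 A, so P_out = 546.96 × 3.6223 = 1981.2 W.
All ideal ⇒ P_in = P_out, so I_supply = 1981.2/400 = 4.95 A.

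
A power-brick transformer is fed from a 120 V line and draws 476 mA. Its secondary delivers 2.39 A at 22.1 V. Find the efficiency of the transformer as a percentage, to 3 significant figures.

P_in = 120 × 0.476 = 57.1200 W.
P_out = 22.1 × 2.39 = 52.8190 W.
η = P_out/P_in = 52.8190/57.1200 = 0.925.

η ≈ 92.5%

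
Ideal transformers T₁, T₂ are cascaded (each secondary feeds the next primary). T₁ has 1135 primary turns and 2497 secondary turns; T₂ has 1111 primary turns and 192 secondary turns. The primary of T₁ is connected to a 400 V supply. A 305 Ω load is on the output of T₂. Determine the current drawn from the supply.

Secondary of T₁: V = 400.00 × 2497/1135 = 880.00 V.
Secondary of T₂: V = 880.00 × 192/1111 = 152.08 V.
I_load = 152.08/305 = 0.49862 A, so P_out = 152.08 × 0.49862 = 75.830 W.
All ideal ⇒ P_in = P_out, so I_supply = 75.830/400 = 0.190 A.

I_supply ≈ 0.190 A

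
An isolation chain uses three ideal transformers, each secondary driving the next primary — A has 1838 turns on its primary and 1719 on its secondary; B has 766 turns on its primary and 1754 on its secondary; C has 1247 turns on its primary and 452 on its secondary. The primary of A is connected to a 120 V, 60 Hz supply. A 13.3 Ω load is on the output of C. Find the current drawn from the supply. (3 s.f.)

I_supply ≈ 5.44 A

Secondary of A: V = 120.00 × 1719/1838 = 112.23 V.
Secondary of B: V = 112.23 × 1754/766 = 256.99 V.
Secondary of C: V = 256.99 × 452/1247 = 93.150 V.
I_load = 93.150/13.3 = 7.0038 A, so P_out = 93.150 × 7.0038 = 652.40 W.
All ideal ⇒ P_in = P_out, so I_supply = 652.40/120 = 5.44 A.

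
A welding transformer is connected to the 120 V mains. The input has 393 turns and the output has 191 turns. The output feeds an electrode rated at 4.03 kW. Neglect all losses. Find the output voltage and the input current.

V_out = V_in × N_out/N_in = 120 × 191/393 = 58.321 V.
I_out = P/V_out = 4030/58.321 = 69.101 A.
I_in = I_out × N_out/N_in = 69.101 × 191/393 = 33.6 A.

V_out ≈ 58.3 V, I_in ≈ 33.6 A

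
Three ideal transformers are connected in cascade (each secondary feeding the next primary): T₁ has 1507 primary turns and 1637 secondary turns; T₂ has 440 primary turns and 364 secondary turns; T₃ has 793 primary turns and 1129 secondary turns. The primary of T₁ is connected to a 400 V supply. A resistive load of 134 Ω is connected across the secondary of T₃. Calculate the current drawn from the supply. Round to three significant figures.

After T₁: V = 400.00 × 1637/1507 = 434.51 V.
After T₂: V = 434.51 × 364/440 = 359.45 V.
After T₃: V = 359.45 × 1129/793 = 511.76 V.
I_load = 511.76/134 = 3.8191 A, so P_out = 511.76 × 3.8191 = 1954.5 W.
All ideal ⇒ P_in = P_out, so I_supply = 1954.5/400 = 4.89 A.

I_supply ≈ 4.89 A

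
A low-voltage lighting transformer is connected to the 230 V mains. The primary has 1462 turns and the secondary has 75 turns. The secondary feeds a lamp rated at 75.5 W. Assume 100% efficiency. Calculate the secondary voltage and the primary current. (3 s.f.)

V_s ≈ 11.8 V, I_p ≈ 0.328 A

V_s = V_p × N_s/N_p = 230 × 75/1462 = 11.799 V.
I_s = P/V_s = 75.5/11.799 = 6.3989 A.
I_p = I_s × N_s/N_p = 6.3989 × 75/1462 = 0.328 A.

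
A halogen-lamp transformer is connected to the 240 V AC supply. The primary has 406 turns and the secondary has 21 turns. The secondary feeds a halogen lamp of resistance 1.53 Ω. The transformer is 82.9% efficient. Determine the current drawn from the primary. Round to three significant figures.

I_p ≈ 0.506 A

V_s = 240 × 21/406 = 12.414 V.
I_s = V_s/R = 12.414/1.53 = 8.1136 A.
P_out = V_s I_s = 12.414 × 8.1136 = 100.72 W.
P_in = P_out/η = 100.72/0.829 = 121.50 W.
I_p = P_in/V_p = 121.50/240 = 0.506 A.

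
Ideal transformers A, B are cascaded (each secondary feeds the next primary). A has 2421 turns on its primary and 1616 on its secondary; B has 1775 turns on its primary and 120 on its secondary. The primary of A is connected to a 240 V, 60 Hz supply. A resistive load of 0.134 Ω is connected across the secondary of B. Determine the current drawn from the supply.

Secondary of A: V = 240.00 × 1616/2421 = 160.20 V.
Secondary of B: V = 160.20 × 120/1775 = 10.830 V.
I_load = 10.830/0.134 = 80.823 A, so P_out = 10.830 × 80.823 = 875.34 W.
All ideal ⇒ P_in = P_out, so I_supply = 875.34/240 = 3.65 A.

I_supply ≈ 3.65 A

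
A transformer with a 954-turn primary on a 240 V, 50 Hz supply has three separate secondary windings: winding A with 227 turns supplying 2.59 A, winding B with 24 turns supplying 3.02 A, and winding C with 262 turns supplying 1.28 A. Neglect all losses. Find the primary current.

V_A = 240 × 227/954 = 57.107 V; V_B = 240 × 24/954 = 6.0377 V; V_C = 240 × 262/954 = 65.912 V.
P_out = V_A I_A + V_B I_B + V_C I_C = 57.107×2.59 + 6.0377×3.02 + 65.912×1.28 = 147.91 + 18.234 + 84.367 = 250.51 W.
Ideal ⇒ P_in = P_out, so I_p = P_out/V_p = 250.51/240 = 1.04 A.

I_p ≈ 1.04 A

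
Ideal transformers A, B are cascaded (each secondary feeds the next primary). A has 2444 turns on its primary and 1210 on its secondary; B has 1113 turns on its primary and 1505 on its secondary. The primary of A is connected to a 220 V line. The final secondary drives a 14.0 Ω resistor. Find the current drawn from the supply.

Secondary of A: V = 220.00 × 1210/2444 = 108.92 V.
Secondary of B: V = 108.92 × 1505/1113 = 147.28 V.
I_load = 147.28/14.0 = 10.520 A, so P_out = 147.28 × 10.520 = 1549.4 W.
All ideal ⇒ P_in = P_out, so I_supply = 1549.4/220 = 7.04 A.

I_supply ≈ 7.04 A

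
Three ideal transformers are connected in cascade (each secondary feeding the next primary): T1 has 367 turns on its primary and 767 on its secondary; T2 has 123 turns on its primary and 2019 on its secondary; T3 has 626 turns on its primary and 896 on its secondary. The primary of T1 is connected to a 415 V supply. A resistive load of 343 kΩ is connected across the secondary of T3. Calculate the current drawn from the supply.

I_supply ≈ 2.92 A

After T1: V = 415.00 × 767/367 = 867.32 V.
After T2: V = 867.32 × 2019/123 = 14237 V.
After T3: V = 14237 × 896/626 = 20377 V.
I_load = 20377/343000 = 0.059408 A, so P_out = 20377 × 0.059408 = 1210.6 W.
All ideal ⇒ P_in = P_out, so I_supply = 1210.6/415 = 2.92 A.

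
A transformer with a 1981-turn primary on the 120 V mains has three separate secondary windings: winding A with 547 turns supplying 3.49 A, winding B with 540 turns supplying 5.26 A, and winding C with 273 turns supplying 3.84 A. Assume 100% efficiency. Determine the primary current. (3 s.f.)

I_p ≈ 2.93 A

V_A = 120 × 547/1981 = 33.135 V; V_B = 120 × 540/1981 = 32.711 V; V_C = 120 × 273/1981 = 16.537 V.
P_out = V_A I_A + V_B I_B + V_C I_C = 33.135×3.49 + 32.711×5.26 + 16.537×3.84 = 115.64 + 172.06 + 63.502 = 351.20 W.
Ideal ⇒ P_in = P_out, so I_p = P_out/V_p = 351.20/120 = 2.93 A.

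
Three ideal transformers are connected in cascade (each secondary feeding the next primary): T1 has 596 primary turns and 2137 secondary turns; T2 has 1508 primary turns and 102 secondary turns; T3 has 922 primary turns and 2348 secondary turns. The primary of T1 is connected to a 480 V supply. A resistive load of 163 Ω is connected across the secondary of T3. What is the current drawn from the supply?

Secondary of T1: V = 480.00 × 2137/596 = 1721.1 V.
Secondary of T2: V = 1721.1 × 102/1508 = 116.41 V.
Secondary of T3: V = 116.41 × 2348/922 = 296.46 V.
I_load = 296.46/163 = 1.8188 A, so P_out = 296.46 × 1.8188 = 539.19 W.
All ideal ⇒ P_in = P_out, so I_supply = 539.19/480 = 1.12 A.

I_supply ≈ 1.12 A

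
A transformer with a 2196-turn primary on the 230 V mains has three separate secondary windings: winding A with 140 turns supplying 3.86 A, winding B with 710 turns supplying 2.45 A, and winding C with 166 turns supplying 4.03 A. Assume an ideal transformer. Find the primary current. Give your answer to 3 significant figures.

V_A = 230 × 140/2196 = 14.663 V; V_B = 230 × 710/2196 = 74.362 V; V_C = 230 × 166/2196 = 17.386 V.
P_out = V_A I_A + V_B I_B + V_C I_C = 14.663×3.86 + 74.362×2.45 + 17.386×4.03 = 56.599 + 182.19 + 70.066 = 308.85 W.
Ideal ⇒ P_in = P_out, so I_p = P_out/V_p = 308.85/230 = 1.34 A.

I_p ≈ 1.34 A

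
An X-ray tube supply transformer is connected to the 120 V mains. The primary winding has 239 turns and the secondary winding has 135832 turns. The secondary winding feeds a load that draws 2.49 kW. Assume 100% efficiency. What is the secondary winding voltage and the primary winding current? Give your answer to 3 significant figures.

V_s ≈ 68200 V, I_p ≈ 20.8 A

V_s = V_p × N_s/N_p = 120 × 135832/239 = 68200 V.
I_s = P/V_s = 2490/68200 = 0.036510 A.
I_p = I_s × N_s/N_p = 0.036510 × 135832/239 = 20.8 A.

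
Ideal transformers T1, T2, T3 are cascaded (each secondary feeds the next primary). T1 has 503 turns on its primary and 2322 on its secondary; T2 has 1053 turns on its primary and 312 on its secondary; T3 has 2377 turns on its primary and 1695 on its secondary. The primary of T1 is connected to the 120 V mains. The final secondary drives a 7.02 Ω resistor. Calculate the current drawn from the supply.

Secondary of T1: V = 120.00 × 2322/503 = 553.96 V.
Secondary of T2: V = 553.96 × 312/1053 = 164.14 V.
Secondary of T3: V = 164.14 × 1695/2377 = 117.04 V.
I_load = 117.04/7.02 = 16.673 A, so P_out = 117.04 × 16.673 = 1951.4 W.
All ideal ⇒ P_in = P_out, so I_supply = 1951.4/120 = 16.3 A.

I_supply ≈ 16.3 A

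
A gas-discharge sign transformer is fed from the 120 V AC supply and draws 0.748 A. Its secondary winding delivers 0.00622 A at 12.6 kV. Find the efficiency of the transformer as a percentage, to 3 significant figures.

P_in = 120 × 0.748 = 89.7600 W.
P_out = 12600 × 0.00622 = 78.3720 W.
η = P_out/P_in = 78.3720/89.7600 = 0.873.

η ≈ 87.3%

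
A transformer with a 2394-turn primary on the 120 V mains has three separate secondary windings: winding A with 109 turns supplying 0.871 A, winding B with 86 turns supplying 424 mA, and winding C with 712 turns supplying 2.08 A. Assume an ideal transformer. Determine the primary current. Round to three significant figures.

I_p ≈ 0.674 A

V_A = 120 × 109/2394 = 5.4637 V; V_B = 120 × 86/2394 = 4.3108 V; V_C = 120 × 712/2394 = 35.689 V.
P_out = V_A I_A + V_B I_B + V_C I_C = 5.4637×0.871 + 4.3108×0.424 + 35.689×2.08 = 4.7588 + 1.8278 + 74.234 = 80.820 W.
Ideal ⇒ P_in = P_out, so I_p = P_out/V_p = 80.820/120 = 0.674 A.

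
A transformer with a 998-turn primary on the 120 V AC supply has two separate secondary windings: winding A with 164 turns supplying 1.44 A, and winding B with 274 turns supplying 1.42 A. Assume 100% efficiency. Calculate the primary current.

V_A = 120 × 164/998 = 19.719 V; V_B = 120 × 274/998 = 32.946 V.
P_out = V_A I_A + V_B I_B = 19.719×1.44 + 32.946×1.42 = 28.396 + 46.783 = 75.179 W.
Ideal ⇒ P_in = P_out, so I_p = P_out/V_p = 75.179/120 = 0.626 A.

I_p ≈ 0.626 A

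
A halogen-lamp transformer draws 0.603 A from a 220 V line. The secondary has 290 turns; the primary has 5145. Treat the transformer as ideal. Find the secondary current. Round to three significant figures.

I_s/I_p = N_p/N_s, so I_s = 0.603 × 5145/290 = 10.7 A.

I_s ≈ 10.7 A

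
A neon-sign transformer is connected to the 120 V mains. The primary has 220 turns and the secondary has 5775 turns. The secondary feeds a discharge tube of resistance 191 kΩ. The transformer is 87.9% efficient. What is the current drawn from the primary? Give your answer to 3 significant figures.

I_p ≈ 0.493 A

V_s = 120 × 5775/220 = 3150.0 V.
I_s = V_s/R = 3150.0/191000 = 0.016492 A.
P_out = V_s I_s = 3150.0 × 0.016492 = 51.950 W.
P_in = P_out/η = 51.950/0.879 = 59.102 W.
I_p = P_in/V_p = 59.102/120 = 0.493 A.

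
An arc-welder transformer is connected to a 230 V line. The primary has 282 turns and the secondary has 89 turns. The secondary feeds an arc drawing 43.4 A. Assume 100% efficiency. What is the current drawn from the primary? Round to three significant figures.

For an ideal transformer I_p N_p = I_s N_s, so I_p = 43.4 × 89/282 = 13.7 A.

I_p ≈ 13.7 A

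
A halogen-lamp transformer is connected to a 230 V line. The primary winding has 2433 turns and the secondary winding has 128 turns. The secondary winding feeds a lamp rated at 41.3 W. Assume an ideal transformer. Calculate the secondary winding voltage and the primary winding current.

V_s ≈ 12.1 V, I_p ≈ 0.180 A

V_s = V_p × N_s/N_p = 230 × 128/2433 = 12.100 V.
I_s = P/V_s = 41.3/12.100 = 3.4131 A.
I_p = I_s × N_s/N_p = 3.4131 × 128/2433 = 0.180 A.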